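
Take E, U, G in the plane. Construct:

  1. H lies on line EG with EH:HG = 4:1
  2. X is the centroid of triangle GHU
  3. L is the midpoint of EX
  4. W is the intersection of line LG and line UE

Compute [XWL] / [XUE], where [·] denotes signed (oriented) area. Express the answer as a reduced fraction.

Work in coordinates with E = (0, 0), U = (1, 0), G = (0, 1).
1. H lies on line EG with EH:HG = 4:1 ⇒ H = (0, 4/5)
2. X is the centroid of triangle GHU ⇒ X = (1/3, 3/5)
3. L is the midpoint of EX ⇒ L = (1/6, 3/10)
4. W is the intersection of line LG and line UE ⇒ W = (5/21, 0)
2·[XWL] = -1/14, 2·[XUE] = -3/5
[XWL]:[XUE] = -1/14:-3/5 = 5/42

[XWL]:[XUE] = 5/42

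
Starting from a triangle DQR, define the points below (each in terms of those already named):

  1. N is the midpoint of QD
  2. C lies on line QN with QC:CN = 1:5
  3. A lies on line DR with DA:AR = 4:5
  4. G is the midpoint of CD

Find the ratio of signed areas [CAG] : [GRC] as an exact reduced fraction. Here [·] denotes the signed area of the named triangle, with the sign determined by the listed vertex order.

Set D = (0, 0), Q = (1, 0), R = (0, 1); any affine frame gives the same invariant.
1. N is the midpoint of QD ⇒ N = (1/2, 0)
2. C lies on line QN with QC:CN = 1:5 ⇒ C = (11/12, 0)
3. A lies on line DR with DA:AR = 4:5 ⇒ A = (0, 4/9)
4. G is the midpoint of CD ⇒ G = (11/24, 0)
2·[CAG] = 11/54, 2·[GRC] = -11/24
[CAG]:[GRC] = 11/54:-11/24 = -4/9

[CAG]:[GRC] = -4/9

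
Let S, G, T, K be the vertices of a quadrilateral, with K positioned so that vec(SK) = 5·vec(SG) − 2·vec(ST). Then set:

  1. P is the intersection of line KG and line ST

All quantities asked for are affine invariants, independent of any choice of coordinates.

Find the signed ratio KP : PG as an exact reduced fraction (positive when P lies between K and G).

KP:PG = -5

Set S = (0, 0), G = (1, 0), T = (0, 1), K = (5, -2); any affine frame gives the same invariant.
1. P is the intersection of line KG and line ST ⇒ P = (0, 1/2)
P = K + t·(G−K) with t = 5/4, so KP:PG = t:(1−t) = 5/4:-1/4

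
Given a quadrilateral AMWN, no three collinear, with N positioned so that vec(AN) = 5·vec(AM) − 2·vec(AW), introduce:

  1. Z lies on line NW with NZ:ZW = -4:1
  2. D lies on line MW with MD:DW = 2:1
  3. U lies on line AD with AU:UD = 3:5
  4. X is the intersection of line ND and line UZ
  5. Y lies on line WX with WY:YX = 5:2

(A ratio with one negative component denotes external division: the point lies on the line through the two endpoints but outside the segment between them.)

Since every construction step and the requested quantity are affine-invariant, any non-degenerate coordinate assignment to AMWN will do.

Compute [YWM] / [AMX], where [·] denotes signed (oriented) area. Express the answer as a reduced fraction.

[YWM]:[AMX] = -100/329

Choose coordinates A = (0, 0), M = (1, 0), W = (0, 1), N = (5, -2).
1. Z lies on line NW with NZ:ZW = -4:1 ⇒ Z = (-5/3, 2)
2. D lies on line MW with MD:DW = 2:1 ⇒ D = (1/3, 2/3)
3. U lies on line AD with AU:UD = 3:5 ⇒ U = (1/8, 1/4)
4. X is the intersection of line ND and line UZ ⇒ X = (-73/61, 94/61)
5. Y lies on line WX with WY:YX = 5:2 ⇒ Y = (-365/427, 592/427)
2·[YWM] = -200/427, 2·[AMX] = 94/61
[YWM]:[AMX] = -200/427:94/61 = -100/329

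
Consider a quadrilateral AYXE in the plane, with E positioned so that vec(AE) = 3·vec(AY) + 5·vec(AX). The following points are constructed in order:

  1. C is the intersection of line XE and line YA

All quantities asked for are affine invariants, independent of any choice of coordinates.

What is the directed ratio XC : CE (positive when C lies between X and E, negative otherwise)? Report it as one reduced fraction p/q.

XC:CE = -1/5

Set A = (0, 0), Y = (1, 0), X = (0, 1), E = (3, 5); any affine frame gives the same invariant.
1. C is the intersection of line XE and line YA ⇒ C = (-3/4, 0)
C = X + t·(E−X) with t = -1/4, so XC:CE = t:(1−t) = -1/4:5/4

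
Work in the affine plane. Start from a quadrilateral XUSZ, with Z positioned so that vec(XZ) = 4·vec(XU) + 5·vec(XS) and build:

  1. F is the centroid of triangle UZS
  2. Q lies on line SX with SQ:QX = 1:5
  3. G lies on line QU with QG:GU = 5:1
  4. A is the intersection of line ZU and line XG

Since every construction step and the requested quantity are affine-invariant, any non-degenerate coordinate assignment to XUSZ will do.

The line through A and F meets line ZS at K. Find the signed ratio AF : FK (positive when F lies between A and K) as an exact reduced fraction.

Set X = (0, 0), U = (1, 0), S = (0, 1), Z = (4, 5); any affine frame gives the same invariant.
1. F is the centroid of triangle UZS ⇒ F = (5/3, 2)
2. Q lies on line SX with SQ:QX = 1:5 ⇒ Q = (0, 5/6)
3. G lies on line QU with QG:GU = 5:1 ⇒ G = (5/6, 5/36)
4. A is the intersection of line ZU and line XG ⇒ A = (10/9, 5/27)
line AF meets ZS at K = (100/51, 151/51)
F = A + t·(K−A) with t = 17/26, so AF:FK = 17/26:9/26

AF:FK = 17/9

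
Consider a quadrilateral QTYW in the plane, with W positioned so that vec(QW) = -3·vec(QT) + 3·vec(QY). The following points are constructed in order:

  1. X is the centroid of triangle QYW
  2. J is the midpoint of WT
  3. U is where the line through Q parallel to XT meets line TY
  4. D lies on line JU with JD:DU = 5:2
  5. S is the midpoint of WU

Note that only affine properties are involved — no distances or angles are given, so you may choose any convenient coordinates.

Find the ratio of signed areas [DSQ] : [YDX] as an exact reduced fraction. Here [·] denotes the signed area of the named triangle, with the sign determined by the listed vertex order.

[DSQ]:[YDX] = -39/58

Assign Q = (0, 0), T = (1, 0), Y = (0, 1), W = (-3, 3) — the answer is frame-independent, so this choice is without loss of generality.
1. X is the centroid of triangle QYW ⇒ X = (-1, 4/3)
2. J is the midpoint of WT ⇒ J = (-1, 3/2)
3. U is where the line through Q parallel to XT meets line TY ⇒ U = (3, -2)
4. D lies on line JU with JD:DU = 5:2 ⇒ D = (13/7, -1)
5. S is the midpoint of WU ⇒ S = (0, 1/2)
2·[DSQ] = 13/14, 2·[YDX] = -29/21
[DSQ]:[YDX] = 13/14:-29/21 = -39/58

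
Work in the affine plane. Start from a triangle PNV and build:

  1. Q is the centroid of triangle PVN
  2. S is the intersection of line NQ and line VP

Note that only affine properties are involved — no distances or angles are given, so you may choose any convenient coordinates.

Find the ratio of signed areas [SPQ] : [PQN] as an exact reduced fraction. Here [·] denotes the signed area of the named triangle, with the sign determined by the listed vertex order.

[SPQ]:[PQN] = -1/2

Set P = (0, 0), N = (1, 0), V = (0, 1); any affine frame gives the same invariant.
1. Q is the centroid of triangle PVN ⇒ Q = (1/3, 1/3)
2. S is the intersection of line NQ and line VP ⇒ S = (0, 1/2)
2·[SPQ] = 1/6, 2·[PQN] = -1/3
[SPQ]:[PQN] = 1/6:-1/3 = -1/2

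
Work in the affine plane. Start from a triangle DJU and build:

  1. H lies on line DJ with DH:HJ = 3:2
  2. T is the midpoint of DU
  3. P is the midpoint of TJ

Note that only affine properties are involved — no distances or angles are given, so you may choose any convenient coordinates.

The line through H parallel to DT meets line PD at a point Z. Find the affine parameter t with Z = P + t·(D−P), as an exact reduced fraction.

t = -1/5

Choose coordinates D = (0, 0), J = (1, 0), U = (0, 1).
1. H lies on line DJ with DH:HJ = 3:2 ⇒ H = (3/5, 0)
2. T is the midpoint of DU ⇒ T = (0, 1/2)
3. P is the midpoint of TJ ⇒ P = (1/2, 1/4)
through H parallel to DT: direction (0, 1/2); meets PD at Z = (3/5, 3/10)
Z = P + t·(D−P) with t = -1/5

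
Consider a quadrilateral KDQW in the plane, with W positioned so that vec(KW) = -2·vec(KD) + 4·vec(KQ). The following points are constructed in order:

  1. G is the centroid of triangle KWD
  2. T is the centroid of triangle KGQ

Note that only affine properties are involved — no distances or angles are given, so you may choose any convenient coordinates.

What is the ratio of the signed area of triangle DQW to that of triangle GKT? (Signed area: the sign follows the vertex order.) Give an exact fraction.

Assign K = (0, 0), D = (1, 0), Q = (0, 1), W = (-2, 4) — the answer is frame-independent, so this choice is without loss of generality.
1. G is the centroid of triangle KWD ⇒ G = (-1/3, 4/3)
2. T is the centroid of triangle KGQ ⇒ T = (-1/9, 7/9)
2·[DQW] = -1, 2·[GKT] = 1/9
[DQW]:[GKT] = -1:1/9 = -9

[DQW]:[GKT] = -9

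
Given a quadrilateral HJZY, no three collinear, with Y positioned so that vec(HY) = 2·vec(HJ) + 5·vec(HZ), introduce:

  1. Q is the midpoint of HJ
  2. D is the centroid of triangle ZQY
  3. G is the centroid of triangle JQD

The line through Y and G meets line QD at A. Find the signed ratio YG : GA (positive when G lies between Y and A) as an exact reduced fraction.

YG:GA = 3

Choose coordinates H = (0, 0), J = (1, 0), Z = (0, 1), Y = (2, 5).
1. Q is the midpoint of HJ ⇒ Q = (1/2, 0)
2. D is the centroid of triangle ZQY ⇒ D = (5/6, 2)
3. G is the centroid of triangle JQD ⇒ G = (7/9, 2/3)
line YG meets QD at A = (10/27, -7/9)
G = Y + t·(A−Y) with t = 3/4, so YG:GA = 3/4:1/4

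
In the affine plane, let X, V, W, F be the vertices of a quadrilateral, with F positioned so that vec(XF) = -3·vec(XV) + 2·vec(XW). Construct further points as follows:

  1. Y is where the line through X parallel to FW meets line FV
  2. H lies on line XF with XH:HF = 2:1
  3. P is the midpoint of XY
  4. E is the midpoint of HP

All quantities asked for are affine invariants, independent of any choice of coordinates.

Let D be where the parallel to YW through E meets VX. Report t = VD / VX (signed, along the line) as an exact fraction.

Choose coordinates X = (0, 0), V = (1, 0), W = (0, 1), F = (-3, 2).
1. Y is where the line through X parallel to FW meets line FV ⇒ Y = (3, -1)
2. H lies on line XF with XH:HF = 2:1 ⇒ H = (-2, 4/3)
3. P is the midpoint of XY ⇒ P = (3/2, -1/2)
4. E is the midpoint of HP ⇒ E = (-1/4, 5/12)
through E parallel to YW: direction (-3, 2); meets VX at D = (3/8, 0)
D = V + t·(X−V) with t = 5/8

t = 5/8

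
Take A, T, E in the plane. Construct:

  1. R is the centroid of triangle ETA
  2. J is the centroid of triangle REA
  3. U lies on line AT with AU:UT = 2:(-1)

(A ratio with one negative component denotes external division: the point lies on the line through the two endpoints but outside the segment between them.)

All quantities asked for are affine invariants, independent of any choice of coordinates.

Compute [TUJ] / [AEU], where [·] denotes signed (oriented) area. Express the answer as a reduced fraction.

Set A = (0, 0), T = (1, 0), E = (0, 1); any affine frame gives the same invariant.
1. R is the centroid of triangle ETA ⇒ R = (1/3, 1/3)
2. J is the centroid of triangle REA ⇒ J = (1/9, 4/9)
3. U lies on line AT with AU:UT = 2:(-1) ⇒ U = (2, 0)
2·[TUJ] = 4/9, 2·[AEU] = -2
[TUJ]:[AEU] = 4/9:-2 = -2/9

[TUJ]:[AEU] = -2/9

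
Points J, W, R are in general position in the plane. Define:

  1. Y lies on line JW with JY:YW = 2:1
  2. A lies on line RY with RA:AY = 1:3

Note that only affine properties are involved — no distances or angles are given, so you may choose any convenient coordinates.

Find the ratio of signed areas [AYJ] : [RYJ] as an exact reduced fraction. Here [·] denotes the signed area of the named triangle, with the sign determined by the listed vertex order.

[AYJ]:[RYJ] = 3/4

Work in coordinates with J = (0, 0), W = (1, 0), R = (0, 1).
1. Y lies on line JW with JY:YW = 2:1 ⇒ Y = (2/3, 0)
2. A lies on line RY with RA:AY = 1:3 ⇒ A = (1/6, 3/4)
2·[AYJ] = -1/2, 2·[RYJ] = -2/3
[AYJ]:[RYJ] = -1/2:-2/3 = 3/4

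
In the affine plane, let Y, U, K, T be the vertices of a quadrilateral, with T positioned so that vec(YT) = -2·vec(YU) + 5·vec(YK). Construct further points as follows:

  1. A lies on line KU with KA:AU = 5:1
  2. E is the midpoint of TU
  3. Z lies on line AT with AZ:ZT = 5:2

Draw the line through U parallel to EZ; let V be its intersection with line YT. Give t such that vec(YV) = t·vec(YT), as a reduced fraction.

Choose coordinates Y = (0, 0), U = (1, 0), K = (0, 1), T = (-2, 5).
1. A lies on line KU with KA:AU = 5:1 ⇒ A = (5/6, 1/6)
2. E is the midpoint of TU ⇒ E = (-1/2, 5/2)
3. Z lies on line AT with AZ:ZT = 5:2 ⇒ Z = (-25/21, 76/21)
through U parallel to EZ: direction (-29/42, 47/42); meets YT at V = (-94/51, 235/51)
V = Y + t·(T−Y) with t = 47/51

t = 47/51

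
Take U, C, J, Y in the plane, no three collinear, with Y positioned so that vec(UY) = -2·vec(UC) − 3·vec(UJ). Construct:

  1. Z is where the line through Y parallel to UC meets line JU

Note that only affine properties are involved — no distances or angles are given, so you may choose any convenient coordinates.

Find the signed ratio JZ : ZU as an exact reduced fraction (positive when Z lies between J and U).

Set U = (0, 0), C = (1, 0), J = (0, 1), Y = (-2, -3); any affine frame gives the same invariant.
1. Z is where the line through Y parallel to UC meets line JU ⇒ Z = (0, -3)
Z = J + t·(U−J) with t = 4, so JZ:ZU = t:(1−t) = 4:-3

JZ:ZU = -4/3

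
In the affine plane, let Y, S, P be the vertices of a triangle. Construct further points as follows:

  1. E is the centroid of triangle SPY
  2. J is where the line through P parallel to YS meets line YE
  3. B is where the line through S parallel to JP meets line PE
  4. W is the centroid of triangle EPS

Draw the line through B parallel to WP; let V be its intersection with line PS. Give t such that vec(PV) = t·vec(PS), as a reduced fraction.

t = -3/2

Set Y = (0, 0), S = (1, 0), P = (0, 1); any affine frame gives the same invariant.
1. E is the centroid of triangle SPY ⇒ E = (1/3, 1/3)
2. J is where the line through P parallel to YS meets line YE ⇒ J = (1, 1)
3. B is where the line through S parallel to JP meets line PE ⇒ B = (1/2, 0)
4. W is the centroid of triangle EPS ⇒ W = (4/9, 4/9)
through B parallel to WP: direction (-4/9, 5/9); meets PS at V = (-3/2, 5/2)
V = P + t·(S−P) with t = -3/2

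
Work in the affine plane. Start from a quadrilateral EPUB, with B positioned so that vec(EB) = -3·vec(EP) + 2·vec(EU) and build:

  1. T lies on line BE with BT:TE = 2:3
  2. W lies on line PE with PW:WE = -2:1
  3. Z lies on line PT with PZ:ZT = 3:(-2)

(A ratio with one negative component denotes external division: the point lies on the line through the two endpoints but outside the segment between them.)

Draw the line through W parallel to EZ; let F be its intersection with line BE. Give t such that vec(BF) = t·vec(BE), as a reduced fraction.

t = 19/10

Choose coordinates E = (0, 0), P = (1, 0), U = (0, 1), B = (-3, 2).
1. T lies on line BE with BT:TE = 2:3 ⇒ T = (-9/5, 6/5)
2. W lies on line PE with PW:WE = -2:1 ⇒ W = (-1, 0)
3. Z lies on line PT with PZ:ZT = 3:(-2) ⇒ Z = (-37/5, 18/5)
through W parallel to EZ: direction (-37/5, 18/5); meets BE at F = (27/10, -9/5)
F = B + t·(E−B) with t = 19/10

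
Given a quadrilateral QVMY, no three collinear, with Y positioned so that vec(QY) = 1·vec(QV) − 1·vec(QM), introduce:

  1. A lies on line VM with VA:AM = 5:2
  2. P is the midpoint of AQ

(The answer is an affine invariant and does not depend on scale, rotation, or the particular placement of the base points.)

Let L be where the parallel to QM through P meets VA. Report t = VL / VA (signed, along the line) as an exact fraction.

Work in coordinates with Q = (0, 0), V = (1, 0), M = (0, 1), Y = (1, -1).
1. A lies on line VM with VA:AM = 5:2 ⇒ A = (2/7, 5/7)
2. P is the midpoint of AQ ⇒ P = (1/7, 5/14)
through P parallel to QM: direction (0, 1); meets VA at L = (1/7, 6/7)
L = V + t·(A−V) with t = 6/5

t = 6/5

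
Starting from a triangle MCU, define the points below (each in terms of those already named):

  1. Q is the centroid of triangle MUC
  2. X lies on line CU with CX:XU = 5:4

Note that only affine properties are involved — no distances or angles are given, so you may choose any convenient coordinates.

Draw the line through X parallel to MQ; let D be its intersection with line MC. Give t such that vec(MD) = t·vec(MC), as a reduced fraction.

Work in coordinates with M = (0, 0), C = (1, 0), U = (0, 1).
1. Q is the centroid of triangle MUC ⇒ Q = (1/3, 1/3)
2. X lies on line CU with CX:XU = 5:4 ⇒ X = (4/9, 5/9)
through X parallel to MQ: direction (1/3, 1/3); meets MC at D = (-1/9, 0)
D = M + t·(C−M) with t = -1/9

t = -1/9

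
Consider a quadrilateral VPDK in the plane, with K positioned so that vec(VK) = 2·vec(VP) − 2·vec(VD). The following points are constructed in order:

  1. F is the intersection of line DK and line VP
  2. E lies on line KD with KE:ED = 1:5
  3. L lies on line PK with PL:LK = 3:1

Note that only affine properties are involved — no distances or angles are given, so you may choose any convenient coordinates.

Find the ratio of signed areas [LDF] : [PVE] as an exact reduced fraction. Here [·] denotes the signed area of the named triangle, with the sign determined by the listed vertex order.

[LDF]:[PVE] = 1/18

Choose coordinates V = (0, 0), P = (1, 0), D = (0, 1), K = (2, -2).
1. F is the intersection of line DK and line VP ⇒ F = (2/3, 0)
2. E lies on line KD with KE:ED = 1:5 ⇒ E = (5/3, -3/2)
3. L lies on line PK with PL:LK = 3:1 ⇒ L = (7/4, -3/2)
2·[LDF] = 1/12, 2·[PVE] = 3/2
[LDF]:[PVE] = 1/12:3/2 = 1/18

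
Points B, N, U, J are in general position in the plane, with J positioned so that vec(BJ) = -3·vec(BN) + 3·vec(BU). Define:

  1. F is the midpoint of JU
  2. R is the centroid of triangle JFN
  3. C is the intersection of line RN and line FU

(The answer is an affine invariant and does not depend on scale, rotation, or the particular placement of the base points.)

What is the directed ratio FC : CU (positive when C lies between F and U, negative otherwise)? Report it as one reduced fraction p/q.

Work in coordinates with B = (0, 0), N = (1, 0), U = (0, 1), J = (-3, 3).
1. F is the midpoint of JU ⇒ F = (-3/2, 2)
2. R is the centroid of triangle JFN ⇒ R = (-7/6, 5/3)
3. C is the intersection of line RN and line FU ⇒ C = (-9/4, 5/2)
C = F + t·(U−F) with t = -1/2, so FC:CU = t:(1−t) = -1/2:3/2

FC:CU = -1/3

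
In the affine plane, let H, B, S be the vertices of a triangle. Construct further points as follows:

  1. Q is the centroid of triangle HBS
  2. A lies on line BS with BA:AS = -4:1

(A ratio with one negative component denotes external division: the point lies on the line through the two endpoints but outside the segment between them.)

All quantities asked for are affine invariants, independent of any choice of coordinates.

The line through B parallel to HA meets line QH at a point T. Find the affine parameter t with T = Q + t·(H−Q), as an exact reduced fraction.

t = -7/5

Assign H = (0, 0), B = (1, 0), S = (0, 1) — the answer is frame-independent, so this choice is without loss of generality.
1. Q is the centroid of triangle HBS ⇒ Q = (1/3, 1/3)
2. A lies on line BS with BA:AS = -4:1 ⇒ A = (-1/3, 4/3)
through B parallel to HA: direction (-1/3, 4/3); meets QH at T = (4/5, 4/5)
T = Q + t·(H−Q) with t = -7/5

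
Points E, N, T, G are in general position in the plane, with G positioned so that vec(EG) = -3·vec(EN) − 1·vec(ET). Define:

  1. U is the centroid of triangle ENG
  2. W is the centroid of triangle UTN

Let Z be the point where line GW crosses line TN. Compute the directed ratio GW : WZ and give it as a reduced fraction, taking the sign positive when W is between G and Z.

Choose coordinates E = (0, 0), N = (1, 0), T = (0, 1), G = (-3, -1).
1. U is the centroid of triangle ENG ⇒ U = (-2/3, -1/3)
2. W is the centroid of triangle UTN ⇒ W = (1/9, 2/9)
line GW meets TN at Z = (23/39, 16/39)
W = G + t·(Z−G) with t = 13/15, so GW:WZ = 13/15:2/15

GW:WZ = 13/2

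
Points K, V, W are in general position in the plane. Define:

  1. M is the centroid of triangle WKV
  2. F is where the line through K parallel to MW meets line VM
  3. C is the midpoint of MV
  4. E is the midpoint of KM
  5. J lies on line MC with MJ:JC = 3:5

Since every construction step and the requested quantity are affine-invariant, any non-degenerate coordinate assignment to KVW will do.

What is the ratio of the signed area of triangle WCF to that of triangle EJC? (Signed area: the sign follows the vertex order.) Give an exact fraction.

Set K = (0, 0), V = (1, 0), W = (0, 1); any affine frame gives the same invariant.
1. M is the centroid of triangle WKV ⇒ M = (1/3, 1/3)
2. F is where the line through K parallel to MW meets line VM ⇒ F = (-1/3, 2/3)
3. C is the midpoint of MV ⇒ C = (2/3, 1/6)
4. E is the midpoint of KM ⇒ E = (1/6, 1/6)
5. J lies on line MC with MJ:JC = 3:5 ⇒ J = (11/24, 13/48)
2·[WCF] = -1/2, 2·[EJC] = -5/96
[WCF]:[EJC] = -1/2:-5/96 = 48/5

[WCF]:[EJC] = 48/5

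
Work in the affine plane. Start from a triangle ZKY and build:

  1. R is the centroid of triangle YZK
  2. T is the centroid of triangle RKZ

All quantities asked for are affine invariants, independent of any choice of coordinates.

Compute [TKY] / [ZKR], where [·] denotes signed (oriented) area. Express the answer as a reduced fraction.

Work in coordinates with Z = (0, 0), K = (1, 0), Y = (0, 1).
1. R is the centroid of triangle YZK ⇒ R = (1/3, 1/3)
2. T is the centroid of triangle RKZ ⇒ T = (4/9, 1/9)
2·[TKY] = 4/9, 2·[ZKR] = 1/3
[TKY]:[ZKR] = 4/9:1/3 = 4/3

[TKY]:[ZKR] = 4/3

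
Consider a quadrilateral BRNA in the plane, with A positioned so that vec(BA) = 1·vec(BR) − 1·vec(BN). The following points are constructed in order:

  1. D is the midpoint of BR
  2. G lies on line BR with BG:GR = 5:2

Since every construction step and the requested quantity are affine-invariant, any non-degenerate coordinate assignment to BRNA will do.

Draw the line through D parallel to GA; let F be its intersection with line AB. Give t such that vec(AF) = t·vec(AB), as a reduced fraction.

Work in coordinates with B = (0, 0), R = (1, 0), N = (0, 1), A = (1, -1).
1. D is the midpoint of BR ⇒ D = (1/2, 0)
2. G lies on line BR with BG:GR = 5:2 ⇒ G = (5/7, 0)
through D parallel to GA: direction (2/7, -1); meets AB at F = (7/10, -7/10)
F = A + t·(B−A) with t = 3/10

t = 3/10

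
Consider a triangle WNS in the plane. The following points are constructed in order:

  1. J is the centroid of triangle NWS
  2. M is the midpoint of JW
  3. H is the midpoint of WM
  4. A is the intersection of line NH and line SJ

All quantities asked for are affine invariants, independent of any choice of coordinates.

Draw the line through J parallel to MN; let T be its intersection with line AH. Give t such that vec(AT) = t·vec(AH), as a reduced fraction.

t = -6

Assign W = (0, 0), N = (1, 0), S = (0, 1) — the answer is frame-independent, so this choice is without loss of generality.
1. J is the centroid of triangle NWS ⇒ J = (1/3, 1/3)
2. M is the midpoint of JW ⇒ M = (1/6, 1/6)
3. H is the midpoint of WM ⇒ H = (1/12, 1/12)
4. A is the intersection of line NH and line SJ ⇒ A = (10/21, 1/21)
through J parallel to MN: direction (5/6, -1/6); meets AH at T = (17/6, -1/6)
T = A + t·(H−A) with t = -6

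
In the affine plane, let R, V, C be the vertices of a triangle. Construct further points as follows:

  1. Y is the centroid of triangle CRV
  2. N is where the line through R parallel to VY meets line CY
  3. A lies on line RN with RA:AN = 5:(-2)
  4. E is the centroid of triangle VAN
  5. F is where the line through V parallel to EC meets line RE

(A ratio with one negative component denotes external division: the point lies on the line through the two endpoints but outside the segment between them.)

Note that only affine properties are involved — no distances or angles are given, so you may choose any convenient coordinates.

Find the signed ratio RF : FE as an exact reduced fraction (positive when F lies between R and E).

Assign R = (0, 0), V = (1, 0), C = (0, 1) — the answer is frame-independent, so this choice is without loss of generality.
1. Y is the centroid of triangle CRV ⇒ Y = (1/3, 1/3)
2. N is where the line through R parallel to VY meets line CY ⇒ N = (2/3, -1/3)
3. A lies on line RN with RA:AN = 5:(-2) ⇒ A = (10/9, -5/9)
4. E is the centroid of triangle VAN ⇒ E = (25/27, -8/27)
5. F is where the line through V parallel to EC meets line RE ⇒ F = (35/27, -56/135)
F = R + t·(E−R) with t = 7/5, so RF:FE = t:(1−t) = 7/5:-2/5

RF:FE = -7/2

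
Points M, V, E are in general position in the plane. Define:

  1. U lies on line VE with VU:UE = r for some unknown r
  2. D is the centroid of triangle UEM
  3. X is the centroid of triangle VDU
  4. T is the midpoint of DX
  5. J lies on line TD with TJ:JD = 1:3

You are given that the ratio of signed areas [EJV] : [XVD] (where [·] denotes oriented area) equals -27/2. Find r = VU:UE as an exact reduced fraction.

Set M = (0, 0), V = (1, 0), E = (0, 1); any affine frame gives the same invariant.
1. With VU:UE = r, write λ = r/(r+1) so U = V + λ·(E−V); U is affine-linear in λ
2. D is the centroid of triangle UEM ⇒ D is an affine combination of earlier points and hence also affine-linear in λ
3. X is the centroid of triangle VDU ⇒ X is an affine combination of earlier points and hence also affine-linear in λ
4. T is the midpoint of DX ⇒ T is an affine combination of earlier points and hence also affine-linear in λ
5. J lies on line TD with TJ:JD = 1:3 ⇒ J is an affine combination of earlier points and hence also affine-linear in λ
Every point depending on U is an affine combination of U and λ-independent points, so each such coordinate is linear in λ; the λ² term in each signed area is a multiple of (E−V)×(E−V) = 0, so 2·[EJV] and 2·[XVD] are each linear in λ. Evaluating at λ=0 and λ=1:
  2·[EJV] = 1/4,   2·[XVD] = -1/9·λ
So [EJV]:[XVD] = (1/4) / (-1/9·λ). Setting this equal to -27/2:
  1/4 = -27/2·(-1/9·λ)  ⇒  λ = 1/6
Then r = λ/(1−λ) = (1/6)/(5/6) = 1/5. Check: with r = 1/5, U = (5/6, 1/6) and [EJV]:[XVD] = -27/2 as required.

r = 1/5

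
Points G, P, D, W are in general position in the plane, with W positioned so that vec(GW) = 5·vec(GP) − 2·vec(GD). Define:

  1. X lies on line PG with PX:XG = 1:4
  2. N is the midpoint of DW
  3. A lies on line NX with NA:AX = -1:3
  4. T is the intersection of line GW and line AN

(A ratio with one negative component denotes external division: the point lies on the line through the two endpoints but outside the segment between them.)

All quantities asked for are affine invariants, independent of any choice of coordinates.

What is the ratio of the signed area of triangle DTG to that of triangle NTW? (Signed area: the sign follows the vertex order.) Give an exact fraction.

[DTG]:[NTW] = 8/13

Set G = (0, 0), P = (1, 0), D = (0, 1), W = (5, -2); any affine frame gives the same invariant.
1. X lies on line PG with PX:XG = 1:4 ⇒ X = (4/5, 0)
2. N is the midpoint of DW ⇒ N = (5/2, -1/2)
3. A lies on line NX with NA:AX = -1:3 ⇒ A = (67/20, -3/4)
4. T is the intersection of line GW and line AN ⇒ T = (-20/9, 8/9)
2·[DTG] = 20/9, 2·[NTW] = 65/18
[DTG]:[NTW] = 20/9:65/18 = 8/13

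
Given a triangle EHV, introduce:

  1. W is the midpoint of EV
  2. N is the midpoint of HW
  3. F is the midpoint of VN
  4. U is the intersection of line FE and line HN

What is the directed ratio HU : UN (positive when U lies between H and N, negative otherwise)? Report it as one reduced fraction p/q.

HU:UN = -5/2

Set E = (0, 0), H = (1, 0), V = (0, 1); any affine frame gives the same invariant.
1. W is the midpoint of EV ⇒ W = (0, 1/2)
2. N is the midpoint of HW ⇒ N = (1/2, 1/4)
3. F is the midpoint of VN ⇒ F = (1/4, 5/8)
4. U is the intersection of line FE and line HN ⇒ U = (1/6, 5/12)
U = H + t·(N−H) with t = 5/3, so HU:UN = t:(1−t) = 5/3:-2/3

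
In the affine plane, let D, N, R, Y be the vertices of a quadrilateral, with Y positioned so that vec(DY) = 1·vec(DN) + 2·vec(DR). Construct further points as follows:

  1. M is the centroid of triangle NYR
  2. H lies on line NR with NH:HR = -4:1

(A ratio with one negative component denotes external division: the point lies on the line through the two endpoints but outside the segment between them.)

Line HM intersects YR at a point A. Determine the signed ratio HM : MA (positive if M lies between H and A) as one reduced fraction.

Choose coordinates D = (0, 0), N = (1, 0), R = (0, 1), Y = (1, 2).
1. M is the centroid of triangle NYR ⇒ M = (2/3, 1)
2. H lies on line NR with NH:HR = -4:1 ⇒ H = (-1/3, 4/3)
line HM meets YR at A = (1/6, 7/6)
M = H + t·(A−H) with t = 2, so HM:MA = 2:-1

HM:MA = -2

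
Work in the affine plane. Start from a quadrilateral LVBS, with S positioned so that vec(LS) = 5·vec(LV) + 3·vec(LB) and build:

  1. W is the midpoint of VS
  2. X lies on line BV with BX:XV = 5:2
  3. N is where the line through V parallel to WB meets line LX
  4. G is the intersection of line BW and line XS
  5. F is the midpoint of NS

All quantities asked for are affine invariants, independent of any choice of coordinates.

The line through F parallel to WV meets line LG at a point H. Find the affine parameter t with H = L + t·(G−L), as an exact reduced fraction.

Set L = (0, 0), V = (1, 0), B = (0, 1), S = (5, 3); any affine frame gives the same invariant.
1. W is the midpoint of VS ⇒ W = (3, 3/2)
2. X lies on line BV with BX:XV = 5:2 ⇒ X = (5/7, 2/7)
3. N is where the line through V parallel to WB meets line LX ⇒ N = (-5/7, -2/7)
4. G is the intersection of line BW and line XS ⇒ G = (5/2, 17/12)
5. F is the midpoint of NS ⇒ F = (15/7, 19/14)
through F parallel to WV: direction (-2, -3/2); meets LG at H = (15/11, 17/22)
H = L + t·(G−L) with t = 6/11

t = 6/11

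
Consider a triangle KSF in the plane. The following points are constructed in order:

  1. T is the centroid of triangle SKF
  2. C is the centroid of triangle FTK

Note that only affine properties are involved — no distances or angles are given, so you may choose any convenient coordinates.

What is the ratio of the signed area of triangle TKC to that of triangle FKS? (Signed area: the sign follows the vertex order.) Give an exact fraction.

Work in coordinates with K = (0, 0), S = (1, 0), F = (0, 1).
1. T is the centroid of triangle SKF ⇒ T = (1/3, 1/3)
2. C is the centroid of triangle FTK ⇒ C = (1/9, 4/9)
2·[TKC] = -1/9, 2·[FKS] = 1
[TKC]:[FKS] = -1/9:1 = -1/9

[TKC]:[FKS] = -1/9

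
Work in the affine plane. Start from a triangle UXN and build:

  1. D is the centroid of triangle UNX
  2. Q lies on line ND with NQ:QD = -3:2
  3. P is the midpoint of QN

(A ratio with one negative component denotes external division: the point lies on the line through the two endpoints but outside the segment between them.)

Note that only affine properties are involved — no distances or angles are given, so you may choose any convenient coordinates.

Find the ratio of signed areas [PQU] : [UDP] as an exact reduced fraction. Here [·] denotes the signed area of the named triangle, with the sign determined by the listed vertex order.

[PQU]:[UDP] = 3

Choose coordinates U = (0, 0), X = (1, 0), N = (0, 1).
1. D is the centroid of triangle UNX ⇒ D = (1/3, 1/3)
2. Q lies on line ND with NQ:QD = -3:2 ⇒ Q = (1, -1)
3. P is the midpoint of QN ⇒ P = (1/2, 0)
2·[PQU] = -1/2, 2·[UDP] = -1/6
[PQU]:[UDP] = -1/2:-1/6 = 3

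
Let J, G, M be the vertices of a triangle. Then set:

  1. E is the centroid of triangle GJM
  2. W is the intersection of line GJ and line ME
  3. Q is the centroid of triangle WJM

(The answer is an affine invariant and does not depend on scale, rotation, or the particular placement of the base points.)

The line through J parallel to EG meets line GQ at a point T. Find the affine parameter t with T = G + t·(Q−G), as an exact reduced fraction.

Assign J = (0, 0), G = (1, 0), M = (0, 1) — the answer is frame-independent, so this choice is without loss of generality.
1. E is the centroid of triangle GJM ⇒ E = (1/3, 1/3)
2. W is the intersection of line GJ and line ME ⇒ W = (1/2, 0)
3. Q is the centroid of triangle WJM ⇒ Q = (1/6, 1/3)
through J parallel to EG: direction (2/3, -1/3); meets GQ at T = (-4, 2)
T = G + t·(Q−G) with t = 6

t = 6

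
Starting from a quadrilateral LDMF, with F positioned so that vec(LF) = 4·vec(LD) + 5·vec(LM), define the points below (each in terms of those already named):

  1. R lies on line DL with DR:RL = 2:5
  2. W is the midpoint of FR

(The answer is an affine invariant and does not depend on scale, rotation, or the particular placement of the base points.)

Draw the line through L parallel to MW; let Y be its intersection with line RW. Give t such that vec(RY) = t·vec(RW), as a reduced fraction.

t = 5/16

Work in coordinates with L = (0, 0), D = (1, 0), M = (0, 1), F = (4, 5).
1. R lies on line DL with DR:RL = 2:5 ⇒ R = (5/7, 0)
2. W is the midpoint of FR ⇒ W = (33/14, 5/2)
through L parallel to MW: direction (33/14, 3/2); meets RW at Y = (275/224, 25/32)
Y = R + t·(W−R) with t = 5/16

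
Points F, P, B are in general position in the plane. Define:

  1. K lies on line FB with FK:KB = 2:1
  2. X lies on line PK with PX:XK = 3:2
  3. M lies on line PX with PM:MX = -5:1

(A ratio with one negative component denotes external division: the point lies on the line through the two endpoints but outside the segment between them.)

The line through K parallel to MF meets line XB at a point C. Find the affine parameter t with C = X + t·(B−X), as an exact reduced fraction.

t = 16/21

Work in coordinates with F = (0, 0), P = (1, 0), B = (0, 1).
1. K lies on line FB with FK:KB = 2:1 ⇒ K = (0, 2/3)
2. X lies on line PK with PX:XK = 3:2 ⇒ X = (2/5, 2/5)
3. M lies on line PX with PM:MX = -5:1 ⇒ M = (1/4, 1/2)
through K parallel to MF: direction (-1/4, -1/2); meets XB at C = (2/21, 6/7)
C = X + t·(B−X) with t = 16/21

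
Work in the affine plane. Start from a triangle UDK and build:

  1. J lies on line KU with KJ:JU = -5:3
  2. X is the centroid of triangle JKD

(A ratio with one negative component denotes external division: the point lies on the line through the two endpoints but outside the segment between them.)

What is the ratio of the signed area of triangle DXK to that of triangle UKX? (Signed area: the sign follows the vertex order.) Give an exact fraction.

[DXK]:[UKX] = 5/2

Work in coordinates with U = (0, 0), D = (1, 0), K = (0, 1).
1. J lies on line KU with KJ:JU = -5:3 ⇒ J = (0, -3/2)
2. X is the centroid of triangle JKD ⇒ X = (1/3, -1/6)
2·[DXK] = -5/6, 2·[UKX] = -1/3
[DXK]:[UKX] = -5/6:-1/3 = 5/2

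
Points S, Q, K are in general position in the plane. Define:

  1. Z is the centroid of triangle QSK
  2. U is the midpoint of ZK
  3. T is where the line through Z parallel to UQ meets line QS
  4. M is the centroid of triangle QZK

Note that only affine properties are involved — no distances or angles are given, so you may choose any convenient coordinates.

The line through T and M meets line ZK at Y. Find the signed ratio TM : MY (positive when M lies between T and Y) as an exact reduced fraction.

TM:MY = 1/2

Choose coordinates S = (0, 0), Q = (1, 0), K = (0, 1).
1. Z is the centroid of triangle QSK ⇒ Z = (1/3, 1/3)
2. U is the midpoint of ZK ⇒ U = (1/6, 2/3)
3. T is where the line through Z parallel to UQ meets line QS ⇒ T = (3/4, 0)
4. M is the centroid of triangle QZK ⇒ M = (4/9, 4/9)
line TM meets ZK at Y = (-1/6, 4/3)
M = T + t·(Y−T) with t = 1/3, so TM:MY = 1/3:2/3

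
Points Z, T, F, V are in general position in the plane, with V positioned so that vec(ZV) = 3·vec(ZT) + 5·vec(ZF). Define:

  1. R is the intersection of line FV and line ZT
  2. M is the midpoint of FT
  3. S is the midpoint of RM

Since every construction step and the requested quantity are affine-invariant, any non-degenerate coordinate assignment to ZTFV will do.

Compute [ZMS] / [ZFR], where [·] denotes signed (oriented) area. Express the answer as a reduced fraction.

Set Z = (0, 0), T = (1, 0), F = (0, 1), V = (3, 5); any affine frame gives the same invariant.
1. R is the intersection of line FV and line ZT ⇒ R = (-3/4, 0)
2. M is the midpoint of FT ⇒ M = (1/2, 1/2)
3. S is the midpoint of RM ⇒ S = (-1/8, 1/4)
2·[ZMS] = 3/16, 2·[ZFR] = 3/4
[ZMS]:[ZFR] = 3/16:3/4 = 1/4

[ZMS]:[ZFR] = 1/4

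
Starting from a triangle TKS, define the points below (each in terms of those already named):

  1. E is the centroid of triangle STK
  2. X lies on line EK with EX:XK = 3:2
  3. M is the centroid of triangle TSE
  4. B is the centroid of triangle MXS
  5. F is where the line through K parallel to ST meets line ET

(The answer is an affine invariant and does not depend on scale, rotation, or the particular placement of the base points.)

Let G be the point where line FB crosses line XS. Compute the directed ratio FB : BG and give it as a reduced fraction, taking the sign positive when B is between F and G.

FB:BG = -131/14

Set T = (0, 0), K = (1, 0), S = (0, 1); any affine frame gives the same invariant.
1. E is the centroid of triangle STK ⇒ E = (1/3, 1/3)
2. X lies on line EK with EX:XK = 3:2 ⇒ X = (11/15, 2/15)
3. M is the centroid of triangle TSE ⇒ M = (1/9, 4/9)
4. B is the centroid of triangle MXS ⇒ B = (38/135, 71/135)
5. F is where the line through K parallel to ST meets line ET ⇒ F = (1, 1)
line FB meets XS at G = (704/1965, 1133/1965)
B = F + t·(G−F) with t = 131/117, so FB:BG = 131/117:-14/117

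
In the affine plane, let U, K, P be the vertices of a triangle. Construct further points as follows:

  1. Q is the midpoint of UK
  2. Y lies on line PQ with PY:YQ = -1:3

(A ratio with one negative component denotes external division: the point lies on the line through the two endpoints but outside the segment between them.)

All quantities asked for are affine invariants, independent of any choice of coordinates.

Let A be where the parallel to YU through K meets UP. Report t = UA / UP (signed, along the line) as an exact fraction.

t = 6

Work in coordinates with U = (0, 0), K = (1, 0), P = (0, 1).
1. Q is the midpoint of UK ⇒ Q = (1/2, 0)
2. Y lies on line PQ with PY:YQ = -1:3 ⇒ Y = (-1/4, 3/2)
through K parallel to YU: direction (1/4, -3/2); meets UP at A = (0, 6)
A = U + t·(P−U) with t = 6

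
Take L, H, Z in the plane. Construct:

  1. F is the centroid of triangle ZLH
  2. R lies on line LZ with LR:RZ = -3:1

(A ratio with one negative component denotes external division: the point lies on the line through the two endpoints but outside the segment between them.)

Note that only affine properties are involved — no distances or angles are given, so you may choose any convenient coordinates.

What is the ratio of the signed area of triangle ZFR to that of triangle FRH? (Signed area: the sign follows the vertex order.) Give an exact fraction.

Work in coordinates with L = (0, 0), H = (1, 0), Z = (0, 1).
1. F is the centroid of triangle ZLH ⇒ F = (1/3, 1/3)
2. R lies on line LZ with LR:RZ = -3:1 ⇒ R = (0, 3/2)
2·[ZFR] = 1/6, 2·[FRH] = -2/3
[ZFR]:[FRH] = 1/6:-2/3 = -1/4

[ZFR]:[FRH] = -1/4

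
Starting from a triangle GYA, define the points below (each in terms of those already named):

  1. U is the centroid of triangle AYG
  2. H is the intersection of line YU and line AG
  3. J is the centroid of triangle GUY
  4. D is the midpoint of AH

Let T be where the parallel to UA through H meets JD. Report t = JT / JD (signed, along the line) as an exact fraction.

Assign G = (0, 0), Y = (1, 0), A = (0, 1) — the answer is frame-independent, so this choice is without loss of generality.
1. U is the centroid of triangle AYG ⇒ U = (1/3, 1/3)
2. H is the intersection of line YU and line AG ⇒ H = (0, 1/2)
3. J is the centroid of triangle GUY ⇒ J = (4/9, 1/9)
4. D is the midpoint of AH ⇒ D = (0, 3/4)
through H parallel to UA: direction (-1/3, 2/3); meets JD at T = (-4/9, 25/18)
T = J + t·(D−J) with t = 2

t = 2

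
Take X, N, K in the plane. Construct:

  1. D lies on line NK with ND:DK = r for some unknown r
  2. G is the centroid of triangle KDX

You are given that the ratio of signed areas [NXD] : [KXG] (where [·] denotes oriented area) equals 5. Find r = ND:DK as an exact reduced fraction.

r = -5/3

Choose coordinates X = (0, 0), N = (1, 0), K = (0, 1).
1. With ND:DK = r, write λ = r/(r+1) so D = N + λ·(K−N); D is affine-linear in λ
2. G is the centroid of triangle KDX ⇒ G is an affine combination of earlier points and hence also affine-linear in λ
Every point depending on D is an affine combination of D and λ-independent points, so each such coordinate is linear in λ; the λ² term in each signed area is a multiple of (K−N)×(K−N) = 0, so 2·[NXD] and 2·[KXG] are each linear in λ. Evaluating at λ=0 and λ=1:
  2·[NXD] = −λ,   2·[KXG] = -1/3·λ + 1/3
So [NXD]:[KXG] = (−λ) / (-1/3·λ + 1/3). Setting this equal to 5:
  −λ = 5·(-1/3·λ + 1/3)  ⇒  λ = 5/2
Then r = λ/(1−λ) = (5/2)/(-3/2) = -5/3. Check: with r = -5/3, D = (-3/2, 5/2) and [NXD]:[KXG] = 5 as required.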